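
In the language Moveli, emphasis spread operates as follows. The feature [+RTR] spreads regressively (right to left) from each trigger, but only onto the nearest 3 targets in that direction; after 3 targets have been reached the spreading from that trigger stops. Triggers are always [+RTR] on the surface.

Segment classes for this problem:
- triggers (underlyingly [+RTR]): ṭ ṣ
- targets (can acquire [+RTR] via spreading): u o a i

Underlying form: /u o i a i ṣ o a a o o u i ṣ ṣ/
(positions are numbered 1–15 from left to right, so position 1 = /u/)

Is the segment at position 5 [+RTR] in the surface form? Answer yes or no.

yes

From /ṣ/ at 6 leftward: 5 /i/ → [+RTR]; 4 /a/ → [+RTR]; 3 /i/ → [+RTR]; bound reached.
From /ṣ/ at 14 leftward: 13 /i/ → [+RTR]; 12 /u/ → [+RTR]; 11 /o/ → [+RTR]; bound reached.
From /ṣ/ at 15 leftward: 14 /ṣ/ is itself a trigger — this domain ends here.
Targets with no active source: positions 1 2 7 8 9 10 stay [-emphatic].
[+RTR] positions on the surface: 3 4 5 6 11 12 13 14 15.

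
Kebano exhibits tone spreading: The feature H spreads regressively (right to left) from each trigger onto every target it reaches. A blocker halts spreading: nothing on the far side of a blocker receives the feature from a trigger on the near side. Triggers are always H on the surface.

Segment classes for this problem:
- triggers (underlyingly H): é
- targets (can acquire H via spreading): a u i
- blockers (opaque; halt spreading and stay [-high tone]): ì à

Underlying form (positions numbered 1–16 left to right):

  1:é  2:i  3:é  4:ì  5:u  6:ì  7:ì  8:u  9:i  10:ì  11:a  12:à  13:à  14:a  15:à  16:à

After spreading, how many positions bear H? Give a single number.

3

From /é/ at 1 leftward: word edge.
From /é/ at 3 leftward: 2 /i/ → H; 1 /é/ is itself a trigger — this domain ends here.
Targets with no active source: positions 5 8 9 11 14 stay [-high tone].
H positions on the surface: 1 2 3.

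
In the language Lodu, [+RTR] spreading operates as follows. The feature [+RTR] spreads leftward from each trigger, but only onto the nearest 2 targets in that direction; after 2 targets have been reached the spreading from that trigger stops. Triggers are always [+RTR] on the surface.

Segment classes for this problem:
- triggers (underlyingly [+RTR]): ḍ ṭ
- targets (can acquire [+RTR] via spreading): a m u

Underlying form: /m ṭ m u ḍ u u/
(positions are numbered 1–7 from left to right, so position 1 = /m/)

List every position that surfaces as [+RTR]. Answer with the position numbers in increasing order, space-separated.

From /ṭ/ at 2 leftward: 1 /m/ → [+RTR]; word edge.
From /ḍ/ at 5 leftward: 4 /u/ → [+RTR]; 3 /m/ → [+RTR]; bound reached.
Targets with no active source: positions 6 7 stay [-emphatic].

1 2 3 4 5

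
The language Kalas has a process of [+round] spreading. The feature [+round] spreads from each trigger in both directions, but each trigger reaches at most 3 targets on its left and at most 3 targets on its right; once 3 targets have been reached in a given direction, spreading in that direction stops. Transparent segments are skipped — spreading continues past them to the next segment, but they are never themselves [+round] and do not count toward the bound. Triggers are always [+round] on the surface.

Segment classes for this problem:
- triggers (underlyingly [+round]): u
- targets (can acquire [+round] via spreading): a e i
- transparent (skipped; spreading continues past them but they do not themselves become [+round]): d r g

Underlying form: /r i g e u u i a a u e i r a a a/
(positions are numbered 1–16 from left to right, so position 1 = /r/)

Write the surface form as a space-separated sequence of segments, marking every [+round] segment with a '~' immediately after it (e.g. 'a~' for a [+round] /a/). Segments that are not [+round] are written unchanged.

From /u/ at 5 rightward: 6 /u/ is itself a trigger — this domain ends here.
From /u/ at 5 leftward: 4 /e/ → [+round]; 3 /g/ transparent; 2 /i/ → [+round]; 1 /r/ transparent; word edge.
From /u/ at 6 rightward: 7 /i/ → [+round]; 8 /a/ → [+round]; 9 /a/ → [+round]; bound reached.
From /u/ at 6 leftward: 5 /u/ is itself a trigger — this domain ends here.
From /u/ at 10 rightward: 11 /e/ → [+round]; 12 /i/ → [+round]; 13 /r/ transparent; 14 /a/ → [+round]; bound reached.
From /u/ at 10 leftward: 9 /a/ → [+round]; 8 /a/ → [+round]; 7 /i/ → [+round]; bound reached.
Targets with no active source: positions 15 16 stay [-round].
[+round] positions on the surface: 2 4 5 6 7 8 9 10 11 12 14.

r i~ g e~ u~ u~ i~ a~ a~ u~ e~ i~ r a~ a a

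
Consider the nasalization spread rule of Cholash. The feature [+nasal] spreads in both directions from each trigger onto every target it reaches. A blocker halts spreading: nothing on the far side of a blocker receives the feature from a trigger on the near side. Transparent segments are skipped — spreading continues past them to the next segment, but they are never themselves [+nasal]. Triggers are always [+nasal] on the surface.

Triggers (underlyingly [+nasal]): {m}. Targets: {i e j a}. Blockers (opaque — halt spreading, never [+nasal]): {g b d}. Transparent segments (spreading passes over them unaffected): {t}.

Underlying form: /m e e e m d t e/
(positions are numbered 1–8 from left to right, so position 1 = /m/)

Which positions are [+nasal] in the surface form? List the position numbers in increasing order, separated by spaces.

From /m/ at 1 rightward: 2 /e/ → [+nasal]; 3 /e/ → [+nasal]; 4 /e/ → [+nasal]; 5 /m/ is itself a trigger — this domain ends here.
From /m/ at 1 leftward: word edge.
From /m/ at 5 rightward: 6 /d/ blocks.
From /m/ at 5 leftward: 4 /e/ → [+nasal]; 3 /e/ → [+nasal]; 2 /e/ → [+nasal]; 1 /m/ is itself a trigger — this domain ends here.
Target with no active source: position 8 stays [-nasal].

1 2 3 4 5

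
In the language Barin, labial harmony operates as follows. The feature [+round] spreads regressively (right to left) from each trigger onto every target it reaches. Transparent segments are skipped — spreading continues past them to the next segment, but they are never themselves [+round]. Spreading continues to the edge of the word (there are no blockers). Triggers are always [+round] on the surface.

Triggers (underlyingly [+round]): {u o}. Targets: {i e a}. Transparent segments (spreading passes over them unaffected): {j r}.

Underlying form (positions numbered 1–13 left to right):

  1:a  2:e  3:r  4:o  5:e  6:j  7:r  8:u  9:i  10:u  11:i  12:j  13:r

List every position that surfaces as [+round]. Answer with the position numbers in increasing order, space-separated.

1 2 4 5 8 9 10

From /o/ at 4 leftward: 3 /r/ transparent; 2 /e/ → [+round]; 1 /a/ → [+round]; word edge.
From /u/ at 8 leftward: 7 /r/ transparent; 6 /j/ transparent; 5 /e/ → [+round]; 4 /o/ is itself a trigger — this domain ends here.
From /u/ at 10 leftward: 9 /i/ → [+round]; 8 /u/ is itself a trigger — this domain ends here.
Target with no active source: position 11 stays [-round].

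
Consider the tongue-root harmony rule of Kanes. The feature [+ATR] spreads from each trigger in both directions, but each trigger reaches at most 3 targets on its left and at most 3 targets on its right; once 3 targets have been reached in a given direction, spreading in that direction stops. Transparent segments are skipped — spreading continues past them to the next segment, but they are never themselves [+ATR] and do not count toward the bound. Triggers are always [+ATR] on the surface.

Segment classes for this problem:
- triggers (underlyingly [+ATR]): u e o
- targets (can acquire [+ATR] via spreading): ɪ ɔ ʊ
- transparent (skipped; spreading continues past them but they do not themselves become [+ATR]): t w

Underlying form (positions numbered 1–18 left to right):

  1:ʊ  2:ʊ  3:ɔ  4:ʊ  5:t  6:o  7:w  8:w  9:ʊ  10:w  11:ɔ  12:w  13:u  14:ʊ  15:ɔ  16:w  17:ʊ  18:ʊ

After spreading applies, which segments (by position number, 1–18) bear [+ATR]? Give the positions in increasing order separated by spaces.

From /o/ at 6 rightward: 7 /w/ transparent; 8 /w/ transparent; 9 /ʊ/ → [+ATR]; 10 /w/ transparent; 11 /ɔ/ → [+ATR]; 12 /w/ transparent; 13 /u/ is itself a trigger — this domain ends here.
From /o/ at 6 leftward: 5 /t/ transparent; 4 /ʊ/ → [+ATR]; 3 /ɔ/ → [+ATR]; 2 /ʊ/ → [+ATR]; bound reached.
From /u/ at 13 rightward: 14 /ʊ/ → [+ATR]; 15 /ɔ/ → [+ATR]; 16 /w/ transparent; 17 /ʊ/ → [+ATR]; bound reached.
From /u/ at 13 leftward: 12 /w/ transparent; 11 /ɔ/ → [+ATR]; 10 /w/ transparent; 9 /ʊ/ → [+ATR]; 8 /w/ transparent; 7 /w/ transparent; 6 /o/ is itself a trigger — this domain ends here.
Targets with no active source: positions 1 18 stay [-ATR].

2 3 4 6 9 11 13 14 15 17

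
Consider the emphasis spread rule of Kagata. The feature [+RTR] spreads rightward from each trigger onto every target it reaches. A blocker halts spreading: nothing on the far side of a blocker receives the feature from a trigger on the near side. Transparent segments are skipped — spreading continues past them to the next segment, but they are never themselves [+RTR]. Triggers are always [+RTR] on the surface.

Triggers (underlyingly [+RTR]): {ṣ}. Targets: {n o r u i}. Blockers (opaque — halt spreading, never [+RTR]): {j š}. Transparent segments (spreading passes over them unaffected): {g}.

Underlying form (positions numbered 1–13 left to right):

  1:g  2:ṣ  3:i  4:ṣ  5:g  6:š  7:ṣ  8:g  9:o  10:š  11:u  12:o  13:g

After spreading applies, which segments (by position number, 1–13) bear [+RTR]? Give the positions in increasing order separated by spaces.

From /ṣ/ at 2 rightward: 3 /i/ → [+RTR]; 4 /ṣ/ is itself a trigger — this domain ends here.
From /ṣ/ at 4 rightward: 5 /g/ transparent; 6 /š/ blocks.
From /ṣ/ at 7 rightward: 8 /g/ transparent; 9 /o/ → [+RTR]; 10 /š/ blocks.
Targets with no active source: positions 11 12 stay [-emphatic].

2 3 4 7 9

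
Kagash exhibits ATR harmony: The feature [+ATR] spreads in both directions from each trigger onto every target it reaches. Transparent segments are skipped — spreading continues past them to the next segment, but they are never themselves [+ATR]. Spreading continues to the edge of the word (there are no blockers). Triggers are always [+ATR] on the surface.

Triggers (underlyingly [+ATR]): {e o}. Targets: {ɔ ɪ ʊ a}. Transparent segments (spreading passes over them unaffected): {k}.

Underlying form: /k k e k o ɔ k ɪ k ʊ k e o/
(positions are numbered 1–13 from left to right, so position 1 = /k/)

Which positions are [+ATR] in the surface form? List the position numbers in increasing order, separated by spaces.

3 5 6 8 10 12 13

From /e/ at 3 rightward: 4 /k/ transparent; 5 /o/ is itself a trigger — this domain ends here.
From /e/ at 3 leftward: 2 /k/ transparent; 1 /k/ transparent; word edge.
From /o/ at 5 rightward: 6 /ɔ/ → [+ATR]; 7 /k/ transparent; 8 /ɪ/ → [+ATR]; 9 /k/ transparent; 10 /ʊ/ → [+ATR]; 11 /k/ transparent; 12 /e/ is itself a trigger — this domain ends here.
From /o/ at 5 leftward: 4 /k/ transparent; 3 /e/ is itself a trigger — this domain ends here.
From /e/ at 12 rightward: 13 /o/ is itself a trigger — this domain ends here.
From /e/ at 12 leftward: 11 /k/ transparent; 10 /ʊ/ → [+ATR]; 9 /k/ transparent; 8 /ɪ/ → [+ATR]; 7 /k/ transparent; 6 /ɔ/ → [+ATR]; 5 /o/ is itself a trigger — this domain ends here.
From /o/ at 13 rightward: word edge.
From /o/ at 13 leftward: 12 /e/ is itself a trigger — this domain ends here.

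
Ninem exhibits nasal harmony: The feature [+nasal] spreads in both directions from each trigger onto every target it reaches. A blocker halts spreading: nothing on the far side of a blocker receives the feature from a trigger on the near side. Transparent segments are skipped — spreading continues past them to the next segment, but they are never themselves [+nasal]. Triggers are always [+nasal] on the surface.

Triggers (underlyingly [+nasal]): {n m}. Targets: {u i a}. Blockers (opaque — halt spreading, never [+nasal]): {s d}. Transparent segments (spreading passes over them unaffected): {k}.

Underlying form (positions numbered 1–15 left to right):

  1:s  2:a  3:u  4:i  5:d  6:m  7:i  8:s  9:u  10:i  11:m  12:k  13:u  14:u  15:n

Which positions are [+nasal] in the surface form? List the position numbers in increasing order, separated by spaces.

6 7 9 10 11 13 14 15

From /m/ at 6 rightward: 7 /i/ → [+nasal]; 8 /s/ blocks.
From /m/ at 6 leftward: 5 /d/ blocks.
From /m/ at 11 rightward: 12 /k/ transparent; 13 /u/ → [+nasal]; 14 /u/ → [+nasal]; 15 /n/ is itself a trigger — this domain ends here.
From /m/ at 11 leftward: 10 /i/ → [+nasal]; 9 /u/ → [+nasal]; 8 /s/ blocks.
From /n/ at 15 rightward: word edge.
From /n/ at 15 leftward: 14 /u/ → [+nasal]; 13 /u/ → [+nasal]; 12 /k/ transparent; 11 /m/ is itself a trigger — this domain ends here.
Targets with no active source: positions 2 3 4 stay [-nasal].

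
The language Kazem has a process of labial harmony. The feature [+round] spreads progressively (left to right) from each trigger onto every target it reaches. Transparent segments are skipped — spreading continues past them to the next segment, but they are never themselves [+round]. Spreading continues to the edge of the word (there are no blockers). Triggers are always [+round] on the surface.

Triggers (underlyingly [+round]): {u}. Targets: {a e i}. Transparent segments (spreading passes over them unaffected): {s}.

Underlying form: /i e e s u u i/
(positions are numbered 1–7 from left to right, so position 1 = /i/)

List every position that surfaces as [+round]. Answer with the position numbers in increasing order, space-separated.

From /u/ at 5 rightward: 6 /u/ is itself a trigger — this domain ends here.
From /u/ at 6 rightward: 7 /i/ → [+round]; word edge.
Targets with no active source: positions 1 2 3 stay [-round].

5 6 7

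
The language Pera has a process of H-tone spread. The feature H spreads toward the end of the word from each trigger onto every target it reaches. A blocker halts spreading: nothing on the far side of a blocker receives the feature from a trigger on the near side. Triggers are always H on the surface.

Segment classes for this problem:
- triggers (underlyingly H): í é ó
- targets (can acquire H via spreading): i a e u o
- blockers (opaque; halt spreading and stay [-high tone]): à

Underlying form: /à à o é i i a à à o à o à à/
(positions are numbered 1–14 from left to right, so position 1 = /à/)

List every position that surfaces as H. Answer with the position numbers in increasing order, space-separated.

4 5 6 7

From /é/ at 4 rightward: 5 /i/ → H; 6 /i/ → H; 7 /a/ → H; 8 /à/ blocks.
Targets with no active source: positions 3 10 12 stay [-high tone].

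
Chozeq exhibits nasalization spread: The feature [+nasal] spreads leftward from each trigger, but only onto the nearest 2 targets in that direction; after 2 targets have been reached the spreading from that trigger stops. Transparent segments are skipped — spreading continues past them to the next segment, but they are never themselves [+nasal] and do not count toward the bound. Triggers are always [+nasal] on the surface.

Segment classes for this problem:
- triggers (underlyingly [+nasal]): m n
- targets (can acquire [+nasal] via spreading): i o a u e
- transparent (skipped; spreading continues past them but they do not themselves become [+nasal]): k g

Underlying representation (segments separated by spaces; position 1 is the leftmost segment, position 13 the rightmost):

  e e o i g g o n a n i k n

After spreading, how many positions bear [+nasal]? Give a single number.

7

From /n/ at 8 leftward: 7 /o/ → [+nasal]; 6 /g/ transparent; 5 /g/ transparent; 4 /i/ → [+nasal]; bound reached.
From /n/ at 10 leftward: 9 /a/ → [+nasal]; 8 /n/ is itself a trigger — this domain ends here.
From /n/ at 13 leftward: 12 /k/ transparent; 11 /i/ → [+nasal]; 10 /n/ is itself a trigger — this domain ends here.
Targets with no active source: positions 1 2 3 stay [-nasal].
[+nasal] positions on the surface: 4 7 8 9 10 11 13.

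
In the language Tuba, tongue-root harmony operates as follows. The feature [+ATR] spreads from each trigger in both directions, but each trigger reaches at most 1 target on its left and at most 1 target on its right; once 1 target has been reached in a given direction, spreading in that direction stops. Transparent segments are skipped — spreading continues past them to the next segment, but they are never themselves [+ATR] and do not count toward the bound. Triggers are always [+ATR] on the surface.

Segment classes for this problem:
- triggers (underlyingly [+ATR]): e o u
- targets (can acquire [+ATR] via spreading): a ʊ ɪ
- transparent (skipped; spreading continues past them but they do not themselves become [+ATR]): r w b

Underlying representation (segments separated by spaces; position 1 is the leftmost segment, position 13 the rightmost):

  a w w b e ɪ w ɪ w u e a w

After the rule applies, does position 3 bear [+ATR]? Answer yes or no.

no

From /e/ at 5 rightward: 6 /ɪ/ → [+ATR]; bound reached.
From /e/ at 5 leftward: 4 /b/ transparent; 3 /w/ transparent; 2 /w/ transparent; 1 /a/ → [+ATR]; bound reached.
From /u/ at 10 rightward: 11 /e/ is itself a trigger — this domain ends here.
From /u/ at 10 leftward: 9 /w/ transparent; 8 /ɪ/ → [+ATR]; bound reached.
From /e/ at 11 rightward: 12 /a/ → [+ATR]; bound reached.
From /e/ at 11 leftward: 10 /u/ is itself a trigger — this domain ends here.
[+ATR] positions on the surface: 1 5 6 8 10 11 12.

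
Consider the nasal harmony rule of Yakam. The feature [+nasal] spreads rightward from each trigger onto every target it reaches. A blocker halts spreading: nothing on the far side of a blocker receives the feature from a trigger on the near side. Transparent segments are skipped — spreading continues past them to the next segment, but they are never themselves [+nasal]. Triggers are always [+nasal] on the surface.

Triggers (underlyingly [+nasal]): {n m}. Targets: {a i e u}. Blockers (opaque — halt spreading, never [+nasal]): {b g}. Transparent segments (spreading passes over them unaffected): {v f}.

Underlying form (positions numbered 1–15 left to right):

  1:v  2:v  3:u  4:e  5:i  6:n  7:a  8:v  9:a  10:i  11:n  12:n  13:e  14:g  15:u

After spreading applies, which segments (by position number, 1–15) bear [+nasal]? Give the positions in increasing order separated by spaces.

6 7 9 10 11 12 13

From /n/ at 6 rightward: 7 /a/ → [+nasal]; 8 /v/ transparent; 9 /a/ → [+nasal]; 10 /i/ → [+nasal]; 11 /n/ is itself a trigger — this domain ends here.
From /n/ at 11 rightward: 12 /n/ is itself a trigger — this domain ends here.
From /n/ at 12 rightward: 13 /e/ → [+nasal]; 14 /g/ blocks.
Targets with no active source: positions 3 4 5 15 stay [-nasal].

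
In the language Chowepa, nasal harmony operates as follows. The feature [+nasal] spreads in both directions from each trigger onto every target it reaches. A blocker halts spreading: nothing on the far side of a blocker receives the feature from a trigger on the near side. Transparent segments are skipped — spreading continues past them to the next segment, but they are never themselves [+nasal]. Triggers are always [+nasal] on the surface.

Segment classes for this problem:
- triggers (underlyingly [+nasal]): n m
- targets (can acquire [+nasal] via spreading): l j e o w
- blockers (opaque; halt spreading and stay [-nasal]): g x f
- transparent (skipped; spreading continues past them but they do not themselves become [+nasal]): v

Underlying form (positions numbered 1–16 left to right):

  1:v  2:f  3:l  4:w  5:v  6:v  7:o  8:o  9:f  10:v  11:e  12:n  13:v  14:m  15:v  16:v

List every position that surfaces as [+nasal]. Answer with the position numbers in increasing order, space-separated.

11 12 14

From /n/ at 12 rightward: 13 /v/ transparent; 14 /m/ is itself a trigger — this domain ends here.
From /n/ at 12 leftward: 11 /e/ → [+nasal]; 10 /v/ transparent; 9 /f/ blocks.
From /m/ at 14 rightward: 15 /v/ transparent; 16 /v/ transparent; word edge.
From /m/ at 14 leftward: 13 /v/ transparent; 12 /n/ is itself a trigger — this domain ends here.
Targets with no active source: positions 3 4 7 8 stay [-nasal].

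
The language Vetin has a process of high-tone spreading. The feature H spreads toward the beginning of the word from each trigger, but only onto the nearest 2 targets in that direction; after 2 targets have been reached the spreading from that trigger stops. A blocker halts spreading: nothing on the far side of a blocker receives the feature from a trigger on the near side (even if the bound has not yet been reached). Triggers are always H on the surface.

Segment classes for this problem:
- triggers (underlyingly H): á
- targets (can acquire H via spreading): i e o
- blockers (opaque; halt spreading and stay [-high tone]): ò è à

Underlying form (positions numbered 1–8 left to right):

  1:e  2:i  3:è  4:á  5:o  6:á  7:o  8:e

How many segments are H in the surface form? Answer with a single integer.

From /á/ at 4 leftward: 3 /è/ blocks.
From /á/ at 6 leftward: 5 /o/ → H; 4 /á/ is itself a trigger — this domain ends here.
Targets with no active source: positions 1 2 7 8 stay [-high tone].
H positions on the surface: 4 5 6.

3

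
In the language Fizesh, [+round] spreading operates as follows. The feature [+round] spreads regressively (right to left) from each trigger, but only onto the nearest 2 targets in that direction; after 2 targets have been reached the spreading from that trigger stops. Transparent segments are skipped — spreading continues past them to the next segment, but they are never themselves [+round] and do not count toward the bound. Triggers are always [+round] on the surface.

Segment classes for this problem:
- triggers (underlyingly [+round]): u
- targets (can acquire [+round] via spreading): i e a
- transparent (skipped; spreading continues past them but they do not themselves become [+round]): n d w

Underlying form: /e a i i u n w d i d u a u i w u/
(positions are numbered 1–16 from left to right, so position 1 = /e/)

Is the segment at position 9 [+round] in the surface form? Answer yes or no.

yes

From /u/ at 5 leftward: 4 /i/ → [+round]; 3 /i/ → [+round]; bound reached.
From /u/ at 11 leftward: 10 /d/ transparent; 9 /i/ → [+round]; 8 /d/ transparent; 7 /w/ transparent; 6 /n/ transparent; 5 /u/ is itself a trigger — this domain ends here.
From /u/ at 13 leftward: 12 /a/ → [+round]; 11 /u/ is itself a trigger — this domain ends here.
From /u/ at 16 leftward: 15 /w/ transparent; 14 /i/ → [+round]; 13 /u/ is itself a trigger — this domain ends here.
Targets with no active source: positions 1 2 stay [-round].
[+round] positions on the surface: 3 4 5 9 11 12 13 14 16.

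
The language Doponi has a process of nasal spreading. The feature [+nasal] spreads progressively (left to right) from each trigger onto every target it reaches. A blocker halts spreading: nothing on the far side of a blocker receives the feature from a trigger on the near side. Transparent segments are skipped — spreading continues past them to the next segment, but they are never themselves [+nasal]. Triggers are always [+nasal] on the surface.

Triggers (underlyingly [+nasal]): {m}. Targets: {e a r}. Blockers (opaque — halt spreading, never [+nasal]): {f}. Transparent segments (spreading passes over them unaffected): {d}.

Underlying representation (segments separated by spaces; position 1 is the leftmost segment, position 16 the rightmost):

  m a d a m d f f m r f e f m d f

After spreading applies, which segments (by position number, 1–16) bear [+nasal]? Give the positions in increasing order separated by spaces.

1 2 4 5 9 10 14

From /m/ at 1 rightward: 2 /a/ → [+nasal]; 3 /d/ transparent; 4 /a/ → [+nasal]; 5 /m/ is itself a trigger — this domain ends here.
From /m/ at 5 rightward: 6 /d/ transparent; 7 /f/ blocks.
From /m/ at 9 rightward: 10 /r/ → [+nasal]; 11 /f/ blocks.
From /m/ at 14 rightward: 15 /d/ transparent; 16 /f/ blocks.
Target with no active source: position 12 stays [-nasal].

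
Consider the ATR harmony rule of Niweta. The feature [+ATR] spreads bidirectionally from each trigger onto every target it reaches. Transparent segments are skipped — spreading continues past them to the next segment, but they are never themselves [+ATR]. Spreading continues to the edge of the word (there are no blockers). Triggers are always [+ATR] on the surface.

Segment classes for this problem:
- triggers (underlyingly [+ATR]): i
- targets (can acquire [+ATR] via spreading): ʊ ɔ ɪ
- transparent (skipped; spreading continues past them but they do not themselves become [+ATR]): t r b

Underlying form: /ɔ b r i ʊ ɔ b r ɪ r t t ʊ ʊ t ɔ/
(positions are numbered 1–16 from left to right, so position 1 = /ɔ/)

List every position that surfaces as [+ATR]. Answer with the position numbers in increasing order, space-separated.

1 4 5 6 9 13 14 16

From /i/ at 4 rightward: 5 /ʊ/ → [+ATR]; 6 /ɔ/ → [+ATR]; 7 /b/ transparent; 8 /r/ transparent; 9 /ɪ/ → [+ATR]; 10 /r/ transparent; 11 /t/ transparent; 12 /t/ transparent; 13 /ʊ/ → [+ATR]; 14 /ʊ/ → [+ATR]; 15 /t/ transparent; 16 /ɔ/ → [+ATR]; word edge.
From /i/ at 4 leftward: 3 /r/ transparent; 2 /b/ transparent; 1 /ɔ/ → [+ATR]; word edge.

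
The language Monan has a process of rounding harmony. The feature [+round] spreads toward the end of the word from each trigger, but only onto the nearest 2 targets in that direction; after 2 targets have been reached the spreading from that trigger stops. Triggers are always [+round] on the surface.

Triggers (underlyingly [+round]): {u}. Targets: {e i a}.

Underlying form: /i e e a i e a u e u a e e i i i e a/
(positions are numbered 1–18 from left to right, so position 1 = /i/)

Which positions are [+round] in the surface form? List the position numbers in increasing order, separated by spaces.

8 9 10 11 12

From /u/ at 8 rightward: 9 /e/ → [+round]; 10 /u/ is itself a trigger — this domain ends here.
From /u/ at 10 rightward: 11 /a/ → [+round]; 12 /e/ → [+round]; bound reached.
Targets with no active source: positions 1 2 3 4 5 6 7 13 14 15 16 17 18 stay [-round].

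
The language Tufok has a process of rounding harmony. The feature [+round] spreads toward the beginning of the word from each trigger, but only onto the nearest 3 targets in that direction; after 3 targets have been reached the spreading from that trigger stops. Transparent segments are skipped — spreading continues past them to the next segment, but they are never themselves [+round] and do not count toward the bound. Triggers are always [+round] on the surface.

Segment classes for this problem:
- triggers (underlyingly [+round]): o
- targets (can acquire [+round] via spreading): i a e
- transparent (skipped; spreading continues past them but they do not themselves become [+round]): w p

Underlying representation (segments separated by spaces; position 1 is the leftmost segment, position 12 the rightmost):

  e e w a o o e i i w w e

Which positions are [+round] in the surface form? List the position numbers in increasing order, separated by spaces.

1 2 4 5 6

From /o/ at 5 leftward: 4 /a/ → [+round]; 3 /w/ transparent; 2 /e/ → [+round]; 1 /e/ → [+round]; bound reached.
From /o/ at 6 leftward: 5 /o/ is itself a trigger — this domain ends here.
Targets with no active source: positions 7 8 9 12 stay [-round].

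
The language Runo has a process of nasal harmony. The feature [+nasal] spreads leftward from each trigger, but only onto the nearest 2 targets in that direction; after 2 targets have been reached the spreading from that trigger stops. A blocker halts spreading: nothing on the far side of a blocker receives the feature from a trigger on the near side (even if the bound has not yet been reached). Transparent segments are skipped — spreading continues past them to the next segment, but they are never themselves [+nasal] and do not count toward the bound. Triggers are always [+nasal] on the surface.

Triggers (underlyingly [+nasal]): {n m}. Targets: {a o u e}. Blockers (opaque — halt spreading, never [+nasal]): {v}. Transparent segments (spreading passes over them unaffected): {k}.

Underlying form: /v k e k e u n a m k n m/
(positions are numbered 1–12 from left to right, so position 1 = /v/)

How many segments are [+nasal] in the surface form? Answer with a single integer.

From /n/ at 7 leftward: 6 /u/ → [+nasal]; 5 /e/ → [+nasal]; bound reached.
From /m/ at 9 leftward: 8 /a/ → [+nasal]; 7 /n/ is itself a trigger — this domain ends here.
From /n/ at 11 leftward: 10 /k/ transparent; 9 /m/ is itself a trigger — this domain ends here.
From /m/ at 12 leftward: 11 /n/ is itself a trigger — this domain ends here.
Target with no active source: position 3 stays [-nasal].
[+nasal] positions on the surface: 5 6 7 8 9 11 12.

7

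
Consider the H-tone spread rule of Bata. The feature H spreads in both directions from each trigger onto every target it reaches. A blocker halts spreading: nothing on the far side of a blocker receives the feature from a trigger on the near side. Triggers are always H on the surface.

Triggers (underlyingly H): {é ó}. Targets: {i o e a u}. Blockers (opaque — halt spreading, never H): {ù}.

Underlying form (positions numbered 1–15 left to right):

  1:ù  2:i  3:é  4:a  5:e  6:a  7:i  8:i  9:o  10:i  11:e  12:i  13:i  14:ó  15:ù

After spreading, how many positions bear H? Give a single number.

13

From /é/ at 3 rightward: 4 /a/ → H; 5 /e/ → H; 6 /a/ → H; 7 /i/ → H; 8 /i/ → H; 9 /o/ → H; 10 /i/ → H; 11 /e/ → H; 12 /i/ → H; 13 /i/ → H; 14 /ó/ is itself a trigger — this domain ends here.
From /é/ at 3 leftward: 2 /i/ → H; 1 /ù/ blocks.
From /ó/ at 14 rightward: 15 /ù/ blocks.
From /ó/ at 14 leftward: 13 /i/ → H; 12 /i/ → H; 11 /e/ → H; 10 /i/ → H; 9 /o/ → H; 8 /i/ → H; 7 /i/ → H; 6 /a/ → H; 5 /e/ → H; 4 /a/ → H; 3 /é/ is itself a trigger — this domain ends here.
H positions on the surface: 2 3 4 5 6 7 8 9 10 11 12 13 14.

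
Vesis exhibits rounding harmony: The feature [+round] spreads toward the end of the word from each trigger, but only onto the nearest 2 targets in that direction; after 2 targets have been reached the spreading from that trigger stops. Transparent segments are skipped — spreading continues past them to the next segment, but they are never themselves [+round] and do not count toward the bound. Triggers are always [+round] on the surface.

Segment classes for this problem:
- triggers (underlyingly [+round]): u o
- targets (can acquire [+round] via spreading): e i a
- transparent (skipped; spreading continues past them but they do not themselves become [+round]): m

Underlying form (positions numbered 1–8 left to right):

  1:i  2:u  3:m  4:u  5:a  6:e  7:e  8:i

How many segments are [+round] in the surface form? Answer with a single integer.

4

From /u/ at 2 rightward: 3 /m/ transparent; 4 /u/ is itself a trigger — this domain ends here.
From /u/ at 4 rightward: 5 /a/ → [+round]; 6 /e/ → [+round]; bound reached.
Targets with no active source: positions 1 7 8 stay [-round].
[+round] positions on the surface: 2 4 5 6.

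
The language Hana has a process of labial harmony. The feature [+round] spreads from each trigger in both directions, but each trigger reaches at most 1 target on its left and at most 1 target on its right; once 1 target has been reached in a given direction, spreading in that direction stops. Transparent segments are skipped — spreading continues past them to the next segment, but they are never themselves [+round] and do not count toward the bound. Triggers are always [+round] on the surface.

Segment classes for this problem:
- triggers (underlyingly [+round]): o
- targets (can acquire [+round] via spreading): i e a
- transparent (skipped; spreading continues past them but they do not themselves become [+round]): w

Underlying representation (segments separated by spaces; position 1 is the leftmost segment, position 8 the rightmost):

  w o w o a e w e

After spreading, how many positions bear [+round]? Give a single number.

3

From /o/ at 2 rightward: 3 /w/ transparent; 4 /o/ is itself a trigger — this domain ends here.
From /o/ at 2 leftward: 1 /w/ transparent; word edge.
From /o/ at 4 rightward: 5 /a/ → [+round]; bound reached.
From /o/ at 4 leftward: 3 /w/ transparent; 2 /o/ is itself a trigger — this domain ends here.
Targets with no active source: positions 6 8 stay [-round].
[+round] positions on the surface: 2 4 5.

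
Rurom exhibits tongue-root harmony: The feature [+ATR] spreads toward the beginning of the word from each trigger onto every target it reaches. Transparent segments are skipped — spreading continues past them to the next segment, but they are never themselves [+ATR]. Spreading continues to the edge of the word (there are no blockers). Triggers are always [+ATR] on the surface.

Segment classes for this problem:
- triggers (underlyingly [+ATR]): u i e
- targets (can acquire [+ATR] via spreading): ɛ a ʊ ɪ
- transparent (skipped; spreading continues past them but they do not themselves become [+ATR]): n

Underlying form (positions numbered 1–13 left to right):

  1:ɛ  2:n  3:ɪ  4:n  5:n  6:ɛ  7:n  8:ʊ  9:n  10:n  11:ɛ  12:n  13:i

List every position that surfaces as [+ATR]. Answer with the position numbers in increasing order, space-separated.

From /i/ at 13 leftward: 12 /n/ transparent; 11 /ɛ/ → [+ATR]; 10 /n/ transparent; 9 /n/ transparent; 8 /ʊ/ → [+ATR]; 7 /n/ transparent; 6 /ɛ/ → [+ATR]; 5 /n/ transparent; 4 /n/ transparent; 3 /ɪ/ → [+ATR]; 2 /n/ transparent; 1 /ɛ/ → [+ATR]; word edge.

1 3 6 8 11 13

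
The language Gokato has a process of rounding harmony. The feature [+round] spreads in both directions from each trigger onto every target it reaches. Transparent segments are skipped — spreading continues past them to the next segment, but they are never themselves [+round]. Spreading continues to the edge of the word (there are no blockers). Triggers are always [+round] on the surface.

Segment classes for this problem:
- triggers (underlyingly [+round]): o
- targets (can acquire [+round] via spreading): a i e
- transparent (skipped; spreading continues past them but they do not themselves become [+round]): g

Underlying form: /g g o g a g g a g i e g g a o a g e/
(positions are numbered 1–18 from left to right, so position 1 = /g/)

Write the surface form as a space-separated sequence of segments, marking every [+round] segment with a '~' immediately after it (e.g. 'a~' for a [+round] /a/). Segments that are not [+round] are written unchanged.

From /o/ at 3 rightward: 4 /g/ transparent; 5 /a/ → [+round]; 6 /g/ transparent; 7 /g/ transparent; 8 /a/ → [+round]; 9 /g/ transparent; 10 /i/ → [+round]; 11 /e/ → [+round]; 12 /g/ transparent; 13 /g/ transparent; 14 /a/ → [+round]; 15 /o/ is itself a trigger — this domain ends here.
From /o/ at 3 leftward: 2 /g/ transparent; 1 /g/ transparent; word edge.
From /o/ at 15 rightward: 16 /a/ → [+round]; 17 /g/ transparent; 18 /e/ → [+round]; word edge.
From /o/ at 15 leftward: 14 /a/ → [+round]; 13 /g/ transparent; 12 /g/ transparent; 11 /e/ → [+round]; 10 /i/ → [+round]; 9 /g/ transparent; 8 /a/ → [+round]; 7 /g/ transparent; 6 /g/ transparent; 5 /a/ → [+round]; 4 /g/ transparent; 3 /o/ is itself a trigger — this domain ends here.
[+round] positions on the surface: 3 5 8 10 11 14 15 16 18.

g g o~ g a~ g g a~ g i~ e~ g g a~ o~ a~ g e~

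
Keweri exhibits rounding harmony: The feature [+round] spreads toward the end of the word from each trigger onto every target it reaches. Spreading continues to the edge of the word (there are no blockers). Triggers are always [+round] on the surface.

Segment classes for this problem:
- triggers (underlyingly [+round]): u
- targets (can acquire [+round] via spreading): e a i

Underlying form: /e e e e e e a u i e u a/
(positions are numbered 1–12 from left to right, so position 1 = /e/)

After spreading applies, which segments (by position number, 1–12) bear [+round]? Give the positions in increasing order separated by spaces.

8 9 10 11 12

From /u/ at 8 rightward: 9 /i/ → [+round]; 10 /e/ → [+round]; 11 /u/ is itself a trigger — this domain ends here.
From /u/ at 11 rightward: 12 /a/ → [+round]; word edge.
Targets with no active source: positions 1 2 3 4 5 6 7 stay [-round].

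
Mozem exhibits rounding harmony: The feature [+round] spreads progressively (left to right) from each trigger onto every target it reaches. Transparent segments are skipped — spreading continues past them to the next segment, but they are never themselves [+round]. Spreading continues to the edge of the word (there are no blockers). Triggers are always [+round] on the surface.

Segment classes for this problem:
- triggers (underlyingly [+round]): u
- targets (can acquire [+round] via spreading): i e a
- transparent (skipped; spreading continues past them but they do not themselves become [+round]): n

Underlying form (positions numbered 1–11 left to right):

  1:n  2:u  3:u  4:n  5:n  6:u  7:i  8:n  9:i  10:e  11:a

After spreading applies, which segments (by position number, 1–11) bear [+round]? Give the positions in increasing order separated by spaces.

2 3 6 7 9 10 11

From /u/ at 2 rightward: 3 /u/ is itself a trigger — this domain ends here.
From /u/ at 3 rightward: 4 /n/ transparent; 5 /n/ transparent; 6 /u/ is itself a trigger — this domain ends here.
From /u/ at 6 rightward: 7 /i/ → [+round]; 8 /n/ transparent; 9 /i/ → [+round]; 10 /e/ → [+round]; 11 /a/ → [+round]; word edge.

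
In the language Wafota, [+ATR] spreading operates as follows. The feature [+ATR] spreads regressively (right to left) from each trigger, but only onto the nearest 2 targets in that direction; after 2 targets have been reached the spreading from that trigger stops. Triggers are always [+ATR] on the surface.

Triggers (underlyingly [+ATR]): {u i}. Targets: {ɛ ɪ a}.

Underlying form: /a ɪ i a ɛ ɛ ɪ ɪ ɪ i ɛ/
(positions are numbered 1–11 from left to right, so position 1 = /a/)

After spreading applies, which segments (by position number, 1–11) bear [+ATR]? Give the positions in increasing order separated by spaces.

1 2 3 8 9 10

From /i/ at 3 leftward: 2 /ɪ/ → [+ATR]; 1 /a/ → [+ATR]; bound reached.
From /i/ at 10 leftward: 9 /ɪ/ → [+ATR]; 8 /ɪ/ → [+ATR]; bound reached.
Targets with no active source: positions 4 5 6 7 11 stay [-ATR].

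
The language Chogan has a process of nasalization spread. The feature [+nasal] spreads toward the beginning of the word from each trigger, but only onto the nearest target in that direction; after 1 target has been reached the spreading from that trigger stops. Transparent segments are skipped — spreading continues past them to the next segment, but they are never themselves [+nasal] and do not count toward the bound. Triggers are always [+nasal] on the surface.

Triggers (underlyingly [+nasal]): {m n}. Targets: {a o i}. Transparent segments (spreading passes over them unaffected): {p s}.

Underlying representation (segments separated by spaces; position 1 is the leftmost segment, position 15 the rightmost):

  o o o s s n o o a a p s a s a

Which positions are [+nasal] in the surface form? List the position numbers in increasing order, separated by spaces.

3 6

From /n/ at 6 leftward: 5 /s/ transparent; 4 /s/ transparent; 3 /o/ → [+nasal]; bound reached.
Targets with no active source: positions 1 2 7 8 9 10 13 15 stay [-nasal].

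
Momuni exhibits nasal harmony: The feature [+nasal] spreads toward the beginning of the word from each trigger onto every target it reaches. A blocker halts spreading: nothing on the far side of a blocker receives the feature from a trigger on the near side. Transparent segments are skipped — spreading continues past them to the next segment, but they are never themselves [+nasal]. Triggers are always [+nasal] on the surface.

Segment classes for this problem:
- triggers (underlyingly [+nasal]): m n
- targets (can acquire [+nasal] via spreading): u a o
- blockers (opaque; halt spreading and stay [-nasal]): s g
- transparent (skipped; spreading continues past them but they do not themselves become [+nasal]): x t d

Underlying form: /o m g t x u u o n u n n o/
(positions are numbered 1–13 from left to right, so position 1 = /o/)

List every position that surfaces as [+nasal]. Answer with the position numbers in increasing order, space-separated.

1 2 6 7 8 9 10 11 12

From /m/ at 2 leftward: 1 /o/ → [+nasal]; word edge.
From /n/ at 9 leftward: 8 /o/ → [+nasal]; 7 /u/ → [+nasal]; 6 /u/ → [+nasal]; 5 /x/ transparent; 4 /t/ transparent; 3 /g/ blocks.
From /n/ at 11 leftward: 10 /u/ → [+nasal]; 9 /n/ is itself a trigger — this domain ends here.
From /n/ at 12 leftward: 11 /n/ is itself a trigger — this domain ends here.
Target with no active source: position 13 stays [-nasal].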